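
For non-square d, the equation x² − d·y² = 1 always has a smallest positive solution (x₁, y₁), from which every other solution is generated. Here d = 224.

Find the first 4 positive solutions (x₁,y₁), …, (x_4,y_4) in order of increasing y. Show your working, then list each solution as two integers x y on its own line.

15 1
449 30
13455 899
403201 26940

[14; 1,28] for √224; ℓ=2 ⇒ convergent index 1
step 0: (14, 1)  from 14·(1,0) + (0,1)
step 1: (15, 1)  from 1·(14,1) + (1,0)
fundamental: x₁=15, y₁=1  (since 225 − 224·1 = 1)
k=2:  x_2 = 15·15+224·1·1 = 449,  y_2 = 15·1+1·15 = 30
k=3:  x_3 = 15·449+224·1·30 = 13455,  y_3 = 15·30+1·449 = 899
k=4:  x_4 = 15·13455+224·1·899 = 403201,  y_4 = 15·899+1·13455 = 26940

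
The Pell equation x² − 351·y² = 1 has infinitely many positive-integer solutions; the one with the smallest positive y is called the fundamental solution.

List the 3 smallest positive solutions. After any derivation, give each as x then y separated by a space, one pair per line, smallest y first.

√351 → a₀=18, period (1,2,1,3,2,2,2,3,1,2,1,36); ℓ=12 even so k=11
a_0=18:  p_0=18·1+0=18,  q_0=18·0+1=1
…
a_4=3:  p_4=3·75+56=281,  q_4=3·4+3=15
…
a_6=2:  p_6=2·637+281=1555,  q_6=2·34+15=83
a_7=2:  p_7=2·1555+637=3747,  q_7=2·83+34=200
…
a_10=2:  p_10=2·16543+12796=45882,  q_10=2·883+683=2449
a_11=1:  p_11=1·45882+16543=62425,  q_11=1·2449+883=3332
→ (62425, 3332).  Check: 62425²=3896880625, 351·3332²=3896880624, difference 1.
k=2:  x_2 = 62425·62425+351·3332·3332 = 7793761249,  y_2 = 62425·3332+3332·62425 = 416000200
k=3:  x_3 = 62425·7793761249+351·3332·416000200 = 973051091875225,  y_3 = 62425·416000200+3332·7793761249 = 51937624966668

62425 3332
7793761249 416000200
973051091875225 51937624966668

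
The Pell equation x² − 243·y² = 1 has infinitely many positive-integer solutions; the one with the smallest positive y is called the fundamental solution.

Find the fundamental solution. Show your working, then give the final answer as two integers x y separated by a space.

70226 4505

√243 → a₀=15, period (1,1,2,3,15,3,2,1,1,30); ℓ=10 even so k=9
step 0: (15, 1)  from 15·(1,0) + (0,1)
step 1: (16, 1)  from 1·(15,1) + (1,0)
step 2: (31, 2)  from 1·(16,1) + (15,1)
step 3: (78, 5)  from 2·(31,2) + (16,1)
…
step 8: (41325, 2651)  from 1·(28901,1854) + (12424,797)
step 9: (70226, 4505)  from 1·(41325,2651) + (28901,1854)
fundamental: x₁=70226, y₁=4505  (since 4931691076 − 243·20295025 = 1)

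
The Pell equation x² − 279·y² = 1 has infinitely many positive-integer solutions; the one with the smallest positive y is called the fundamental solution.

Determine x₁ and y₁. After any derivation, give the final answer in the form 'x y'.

1520 91

d=279: √d = [16; 1,2,2,1,2,2,1,32] (ℓ=8, even), read p_7/q_7
i=0: a=16 ⇒ p=16, q=1
i=1: a=1 ⇒ p=17, q=1
i=2: a=2 ⇒ p=50, q=3
…
i=4: a=1 ⇒ p=167, q=10
…
i=6: a=2 ⇒ p=1069, q=64
i=7: a=1 ⇒ p=1520, q=91
(x₁, y₁) = (1520, 91);  1520² − 279·91² = 1 ✓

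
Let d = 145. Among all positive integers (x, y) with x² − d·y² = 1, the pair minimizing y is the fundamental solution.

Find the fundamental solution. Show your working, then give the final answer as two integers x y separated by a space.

√145 = [12; 24, …], period ℓ=1 (odd) → k=1
k=0  a_k=12  p_k/q_k = 12/1
k=1  a_k=24  p_k/q_k = 289/24
fundamental: x₁=289, y₁=24  (since 83521 − 145·576 = 1)

289 24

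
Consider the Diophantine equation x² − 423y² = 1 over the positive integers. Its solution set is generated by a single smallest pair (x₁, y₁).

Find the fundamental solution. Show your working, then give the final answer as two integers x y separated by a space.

[20; 1,1,3,4,3,1,1,40] for √423; ℓ=8 ⇒ convergent index 7
k=0  a_k=20  p_k/q_k = 20/1
…
k=2  a_k=1  p_k/q_k = 41/2
k=3  a_k=3  p_k/q_k = 144/7
k=4  a_k=4  p_k/q_k = 617/30
k=5  a_k=3  p_k/q_k = 1995/97
k=6  a_k=1  p_k/q_k = 2612/127
k=7  a_k=1  p_k/q_k = 4607/224
(x₁, y₁) = (4607, 224);  4607² − 423·224² = 1 ✓

4607 224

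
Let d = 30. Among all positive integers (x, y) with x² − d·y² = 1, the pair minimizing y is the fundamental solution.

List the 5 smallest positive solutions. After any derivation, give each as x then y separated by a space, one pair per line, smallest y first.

√30 → a₀=5, period (2,10); ℓ=2 even so k=1
step 0: (5, 1)  from 5·(1,0) + (0,1)
step 1: (11, 2)  from 2·(5,1) + (1,0)
fundamental: x₁=11, y₁=2  (since 121 − 30·4 = 1)
(x_2, y_2) = (11·11 + 30·2·2, 11·2 + 2·11) = (241, 44)
(x_3, y_3) = (11·241 + 30·2·44, 11·44 + 2·241) = (5291, 966)
(x_4, y_4) = (11·5291 + 30·2·966, 11·966 + 2·5291) = (116161, 21208)
(x_5, y_5) = (11·116161 + 30·2·21208, 11·21208 + 2·116161) = (2550251, 465610)

11 2
241 44
5291 966
116161 21208
2550251 465610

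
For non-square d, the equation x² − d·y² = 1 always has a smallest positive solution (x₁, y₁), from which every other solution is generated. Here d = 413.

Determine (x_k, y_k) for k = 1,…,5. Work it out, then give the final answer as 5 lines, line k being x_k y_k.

√413 → a₀=20, period (3,9,1,4,1,9,3,40); ℓ=8 even so k=7
step 0: (20, 1)  from 20·(1,0) + (0,1)
step 1: (61, 3)  from 3·(20,1) + (1,0)
step 2: (569, 28)  from 9·(61,3) + (20,1)
step 3: (630, 31)  from 1·(569,28) + (61,3)
step 4: (3089, 152)  from 4·(630,31) + (569,28)
step 5: (3719, 183)  from 1·(3089,152) + (630,31)
step 6: (36560, 1799)  from 9·(3719,183) + (3089,152)
step 7: (113399, 5580)  from 3·(36560,1799) + (3719,183)
fundamental: x₁=113399, y₁=5580  (since 12859333201 − 413·31136400 = 1)
(113399+5580√413)^2 = 25718666401 + 1265532840√413
(113399+5580√413)^3 = 5832942102300599 + 287020317040740√413
(113399+5580√413)^4 = 1322899602891852585601 + 65095633862940217680√413
(113399+5580√413)^5 = 300030984130833440606834999 + 14763559568560095172347900√413

113399 5580
25718666401 1265532840
5832942102300599 287020317040740
1322899602891852585601 65095633862940217680
300030984130833440606834999 14763559568560095172347900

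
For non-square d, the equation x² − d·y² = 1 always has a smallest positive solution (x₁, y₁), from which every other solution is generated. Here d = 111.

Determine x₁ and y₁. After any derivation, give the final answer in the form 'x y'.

d=111: √d = [10; 1,1,6,1,1,20] (ℓ=6, even), read p_5/q_5
k=0  a_k=10  p_k/q_k = 10/1
…
k=3  a_k=6  p_k/q_k = 137/13
k=4  a_k=1  p_k/q_k = 158/15
k=5  a_k=1  p_k/q_k = 295/28
→ (295, 28).  Check: 295²=87025, 111·28²=87024, difference 1.

295 28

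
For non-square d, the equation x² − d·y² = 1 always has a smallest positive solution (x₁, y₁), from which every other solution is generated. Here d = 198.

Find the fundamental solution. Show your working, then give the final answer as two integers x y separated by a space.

197 14

√198 = [14; 14,28, …], period ℓ=2 (even) → k=1
k=0  a_k=14  p_k/q_k = 14/1
k=1  a_k=14  p_k/q_k = 197/14
(x₁, y₁) = (197, 14);  197² − 198·14² = 1 ✓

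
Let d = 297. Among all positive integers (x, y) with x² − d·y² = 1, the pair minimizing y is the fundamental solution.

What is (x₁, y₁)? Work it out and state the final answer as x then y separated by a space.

48599 2820

√297 → a₀=17, period (4,3,1,1,2,1,1,3,4,34); ℓ=10 even so k=9
i=0: a=17 ⇒ p=17, q=1
…
i=8: a=3 ⇒ p=11357, q=659
i=9: a=4 ⇒ p=48599, q=2820
→ (48599, 2820).  Check: 48599²=2361862801, 297·2820²=2361862800, difference 1.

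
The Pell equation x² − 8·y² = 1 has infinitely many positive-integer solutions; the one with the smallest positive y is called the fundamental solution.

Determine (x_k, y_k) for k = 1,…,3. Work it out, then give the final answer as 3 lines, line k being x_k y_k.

3 1
17 6
99 35

√8 = [2; 1,4, …], period ℓ=2 (even) → k=1
a_0=2:  p_0=2·1+0=2,  q_0=2·0+1=1
a_1=1:  p_1=1·2+1=3,  q_1=1·1+0=1
→ (3, 1).  Check: 3²=9, 8·1²=8, difference 1.
k=2:  x_2 = 3·3+8·1·1 = 17,  y_2 = 3·1+1·3 = 6
k=3:  x_3 = 3·17+8·1·6 = 99,  y_3 = 3·6+1·17 = 35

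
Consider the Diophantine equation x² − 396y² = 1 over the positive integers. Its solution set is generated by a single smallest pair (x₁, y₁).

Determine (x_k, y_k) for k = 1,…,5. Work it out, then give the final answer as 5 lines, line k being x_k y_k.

199 10
79201 3980
31521799 1584030
12545596801 630439960
4993116004999 250913520050

[19; 1,8,1,38] for √396; ℓ=4 ⇒ convergent index 3
step 0: (19, 1)  from 19·(1,0) + (0,1)
step 1: (20, 1)  from 1·(19,1) + (1,0)
step 2: (179, 9)  from 8·(20,1) + (19,1)
step 3: (199, 10)  from 1·(179,9) + (20,1)
→ (199, 10).  Check: 199²=39601, 396·10²=39600, difference 1.
(199+10√396)^2 = 79201 + 3980√396
(199+10√396)^3 = 31521799 + 1584030√396
(199+10√396)^4 = 12545596801 + 630439960√396
(199+10√396)^5 = 4993116004999 + 250913520050√396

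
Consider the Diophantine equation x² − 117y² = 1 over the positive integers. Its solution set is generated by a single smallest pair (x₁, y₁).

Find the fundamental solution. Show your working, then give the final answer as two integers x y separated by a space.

649 60

[10; 1,4,2,4,1,20] for √117; ℓ=6 ⇒ convergent index 5
step 0: (10, 1)  from 10·(1,0) + (0,1)
step 1: (11, 1)  from 1·(10,1) + (1,0)
…
step 3: (119, 11)  from 2·(54,5) + (11,1)
step 4: (530, 49)  from 4·(119,11) + (54,5)
step 5: (649, 60)  from 1·(530,49) + (119,11)
→ (649, 60).  Check: 649²=421201, 117·60²=421200, difference 1.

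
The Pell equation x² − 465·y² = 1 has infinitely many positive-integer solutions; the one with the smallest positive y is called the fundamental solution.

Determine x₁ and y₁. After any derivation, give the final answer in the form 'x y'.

15871 736

√465 = [21; 1,1,3,2,2,2,3,1,1,42, …], period ℓ=10 (even) → k=9
a_0=21:  p_0=21·1+0=21,  q_0=21·0+1=1
…
a_4=2:  p_4=2·151+43=345,  q_4=2·7+2=16
…
a_7=3:  p_7=3·2027+841=6922,  q_7=3·94+39=321
a_8=1:  p_8=1·6922+2027=8949,  q_8=1·321+94=415
a_9=1:  p_9=1·8949+6922=15871,  q_9=1·415+321=736
(x₁, y₁) = (15871, 736);  15871² − 465·736² = 1 ✓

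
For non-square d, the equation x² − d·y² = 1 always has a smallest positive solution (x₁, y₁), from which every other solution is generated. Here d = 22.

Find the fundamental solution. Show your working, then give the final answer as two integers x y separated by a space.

197 42

[4; 1,2,4,2,1,8] for √22; ℓ=6 ⇒ convergent index 5
a_0=4:  p_0=4·1+0=4,  q_0=4·0+1=1
…
a_2=2:  p_2=2·5+4=14,  q_2=2·1+1=3
…
a_4=2:  p_4=2·61+14=136,  q_4=2·13+3=29
a_5=1:  p_5=1·136+61=197,  q_5=1·29+13=42
fundamental: x₁=197, y₁=42  (since 38809 − 22·1764 = 1)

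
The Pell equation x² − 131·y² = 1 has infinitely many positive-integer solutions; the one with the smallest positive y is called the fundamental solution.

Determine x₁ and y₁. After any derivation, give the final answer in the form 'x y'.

10610 927

d=131: √d = [11; 2,4,11,4,2,22] (ℓ=6, even), read p_5/q_5
i=0: a=11 ⇒ p=11, q=1
…
i=4: a=4 ⇒ p=4727, q=413
i=5: a=2 ⇒ p=10610, q=927
fundamental: x₁=10610, y₁=927  (since 112572100 − 131·859329 = 1)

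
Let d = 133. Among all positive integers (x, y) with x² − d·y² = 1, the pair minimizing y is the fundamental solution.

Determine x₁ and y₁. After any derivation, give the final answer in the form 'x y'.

2588599 224460

√133 = [11; 1,1,7,5,1,…,1,1,22, …], period ℓ=16 (even) → k=15
k=0  a_k=11  p_k/q_k = 11/1
…
k=2  a_k=1  p_k/q_k = 23/2
…
k=12  a_k=5  p_k/q_k = 168583/14618
…
k=14  a_k=1  p_k/q_k = 1378591/119539
k=15  a_k=1  p_k/q_k = 2588599/224460
fundamental: x₁=2588599, y₁=224460  (since 6700844782801 − 133·50382291600 = 1)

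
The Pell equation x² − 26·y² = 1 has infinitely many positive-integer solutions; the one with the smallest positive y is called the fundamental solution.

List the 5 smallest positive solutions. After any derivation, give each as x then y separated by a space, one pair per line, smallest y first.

√26 → a₀=5, period (10); ℓ=1 odd so k=1
k=0  a_k=5  p_k/q_k = 5/1
k=1  a_k=10  p_k/q_k = 51/10
fundamental: x₁=51, y₁=10  (since 2601 − 26·100 = 1)
(x_2, y_2) = (51·51 + 26·10·10, 51·10 + 10·51) = (5201, 1020)
(x_3, y_3) = (51·5201 + 26·10·1020, 51·1020 + 10·5201) = (530451, 104030)
(x_4, y_4) = (51·530451 + 26·10·104030, 51·104030 + 10·530451) = (54100801, 10610040)
(x_5, y_5) = (51·54100801 + 26·10·10610040, 51·10610040 + 10·54100801) = (5517751251, 1082120050)

51 10
5201 1020
530451 104030
54100801 10610040
5517751251 1082120050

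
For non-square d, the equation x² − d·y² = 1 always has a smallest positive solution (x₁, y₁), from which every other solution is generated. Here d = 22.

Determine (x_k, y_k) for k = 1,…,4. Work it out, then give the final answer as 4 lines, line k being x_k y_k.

197 42
77617 16548
30580901 6519870
12048797377 2568812232

√22 → a₀=4, period (1,2,4,2,1,8); ℓ=6 even so k=5
a_0=4:  p_0=4·1+0=4,  q_0=4·0+1=1
…
a_3=4:  p_3=4·14+5=61,  q_3=4·3+1=13
a_4=2:  p_4=2·61+14=136,  q_4=2·13+3=29
a_5=1:  p_5=1·136+61=197,  q_5=1·29+13=42
(x₁, y₁) = (197, 42);  197² − 22·42² = 1 ✓
(197+42√22)^2 = 77617 + 16548√22
(197+42√22)^3 = 30580901 + 6519870√22
(197+42√22)^4 = 12048797377 + 2568812232√22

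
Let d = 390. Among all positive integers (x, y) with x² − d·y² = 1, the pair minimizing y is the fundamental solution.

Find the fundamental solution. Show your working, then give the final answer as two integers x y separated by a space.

79 4

√390 → a₀=19, period (1,2,1,38); ℓ=4 even so k=3
k=0  a_k=19  p_k/q_k = 19/1
k=1  a_k=1  p_k/q_k = 20/1
k=2  a_k=2  p_k/q_k = 59/3
k=3  a_k=1  p_k/q_k = 79/4
→ (79, 4).  Check: 79²=6241, 390·4²=6240, difference 1.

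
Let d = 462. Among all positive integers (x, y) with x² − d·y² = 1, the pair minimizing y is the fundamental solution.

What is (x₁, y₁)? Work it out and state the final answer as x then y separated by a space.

43 2

√462 = [21; 2,42, …], period ℓ=2 (even) → k=1
a_0=21:  p_0=21·1+0=21,  q_0=21·0+1=1
a_1=2:  p_1=2·21+1=43,  q_1=2·1+0=2
(x₁, y₁) = (43, 2);  43² − 462·2² = 1 ✓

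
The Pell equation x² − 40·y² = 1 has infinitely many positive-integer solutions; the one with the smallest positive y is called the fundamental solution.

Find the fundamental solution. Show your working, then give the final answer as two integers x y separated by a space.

19 3

d=40: √d = [6; 3,12] (ℓ=2, even), read p_1/q_1
a_0=6:  p_0=6·1+0=6,  q_0=6·0+1=1
a_1=3:  p_1=3·6+1=19,  q_1=3·1+0=3
→ (19, 3).  Check: 19²=361, 40·3²=360, difference 1.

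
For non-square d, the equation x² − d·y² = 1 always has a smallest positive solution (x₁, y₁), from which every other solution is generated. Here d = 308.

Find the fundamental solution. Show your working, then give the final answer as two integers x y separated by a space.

351 20

√308 = [17; 1,1,4,1,1,34, …], period ℓ=6 (even) → k=5
k=0  a_k=17  p_k/q_k = 17/1
k=1  a_k=1  p_k/q_k = 18/1
…
k=4  a_k=1  p_k/q_k = 193/11
k=5  a_k=1  p_k/q_k = 351/20
fundamental: x₁=351, y₁=20  (since 123201 − 308·400 = 1)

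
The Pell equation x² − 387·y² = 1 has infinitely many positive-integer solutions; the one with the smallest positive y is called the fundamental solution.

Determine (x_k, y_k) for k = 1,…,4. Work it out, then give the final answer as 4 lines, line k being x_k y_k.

d=387: √d = [19; 1,2,19,2,1,38] (ℓ=6, even), read p_5/q_5
k=0  a_k=19  p_k/q_k = 19/1
…
k=2  a_k=2  p_k/q_k = 59/3
…
k=4  a_k=2  p_k/q_k = 2341/119
k=5  a_k=1  p_k/q_k = 3482/177
(x₁, y₁) = (3482, 177);  3482² − 387·177² = 1 ✓
(x_2, y_2) = (3482·3482 + 387·177·177, 3482·177 + 177·3482) = (24248647, 1232628)
(x_3, y_3) = (3482·24248647 + 387·177·1232628, 3482·1232628 + 177·24248647) = (168867574226, 8584021215)
(x_4, y_4) = (3482·168867574226 + 387·177·8584021215, 3482·8584021215 + 177·168867574226) = (1175993762661217, 59779122508632)

3482 177
24248647 1232628
168867574226 8584021215
1175993762661217 59779122508632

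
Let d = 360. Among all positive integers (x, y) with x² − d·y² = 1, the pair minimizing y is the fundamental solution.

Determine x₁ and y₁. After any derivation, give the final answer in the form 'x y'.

19 1

√360 → a₀=18, period (1,36); ℓ=2 even so k=1
step 0: (18, 1)  from 18·(1,0) + (0,1)
step 1: (19, 1)  from 1·(18,1) + (1,0)
→ (19, 1).  Check: 19²=361, 360·1²=360, difference 1.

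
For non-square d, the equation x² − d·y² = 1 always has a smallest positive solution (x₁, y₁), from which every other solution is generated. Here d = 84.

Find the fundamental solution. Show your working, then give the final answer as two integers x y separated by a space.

√84 → a₀=9, period (6,18); ℓ=2 even so k=1
a_0=9:  p_0=9·1+0=9,  q_0=9·0+1=1
a_1=6:  p_1=6·9+1=55,  q_1=6·1+0=6
→ (55, 6).  Check: 55²=3025, 84·6²=3024, difference 1.

55 6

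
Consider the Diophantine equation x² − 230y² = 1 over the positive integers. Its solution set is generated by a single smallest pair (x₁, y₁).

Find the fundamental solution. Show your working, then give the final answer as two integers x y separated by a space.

91 6

d=230: √d = [15; 6,30] (ℓ=2, even), read p_1/q_1
a_0=15:  p_0=15·1+0=15,  q_0=15·0+1=1
a_1=6:  p_1=6·15+1=91,  q_1=6·1+0=6
(x₁, y₁) = (91, 6);  91² − 230·6² = 1 ✓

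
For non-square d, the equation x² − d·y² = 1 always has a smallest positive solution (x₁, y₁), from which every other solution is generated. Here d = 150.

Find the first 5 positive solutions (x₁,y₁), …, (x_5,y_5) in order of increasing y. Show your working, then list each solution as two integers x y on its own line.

49 4
4801 392
470449 38412
46099201 3763984
4517251249 368832020

d=150: √d = [12; 4,24] (ℓ=2, even), read p_1/q_1
i=0: a=12 ⇒ p=12, q=1
i=1: a=4 ⇒ p=49, q=4
→ (49, 4).  Check: 49²=2401, 150·4²=2400, difference 1.
k=2:  x_2 = 49·49+150·4·4 = 4801,  y_2 = 49·4+4·49 = 392
k=3:  x_3 = 49·4801+150·4·392 = 470449,  y_3 = 49·392+4·4801 = 38412
k=4:  x_4 = 49·470449+150·4·38412 = 46099201,  y_4 = 49·38412+4·470449 = 3763984
k=5:  x_5 = 49·46099201+150·4·3763984 = 4517251249,  y_5 = 49·3763984+4·46099201 = 368832020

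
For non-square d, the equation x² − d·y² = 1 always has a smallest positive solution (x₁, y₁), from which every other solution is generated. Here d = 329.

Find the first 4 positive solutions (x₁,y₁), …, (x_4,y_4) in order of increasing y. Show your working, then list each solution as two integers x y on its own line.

2376415 131016
11294696504449 622696775280
53681772387237964255 2959571914453911384
255140338255224918953587201 14066342182173360946441440

√329 = [18; 7,4,2,1,1,4,1,1,2,4,7,36, …], period ℓ=12 (even) → k=11
i=0: a=18 ⇒ p=18, q=1
…
i=2: a=4 ⇒ p=526, q=29
…
i=4: a=1 ⇒ p=1705, q=94
…
i=6: a=4 ⇒ p=13241, q=730
i=7: a=1 ⇒ p=16125, q=889
i=8: a=1 ⇒ p=29366, q=1619
i=9: a=2 ⇒ p=74857, q=4127
i=10: a=4 ⇒ p=328794, q=18127
i=11: a=7 ⇒ p=2376415, q=131016
fundamental: x₁=2376415, y₁=131016  (since 5647348252225 − 329·17165192256 = 1)
(x_2, y_2) = (2376415·2376415 + 329·131016·131016, 2376415·131016 + 131016·2376415) = (11294696504449, 622696775280)
(x_3, y_3) = (2376415·11294696504449 + 329·131016·622696775280, 2376415·622696775280 + 131016·11294696504449) = (53681772387237964255, 2959571914453911384)
(x_4, y_4) = (2376415·53681772387237964255 + 329·131016·2959571914453911384, 2376415·2959571914453911384 + 131016·53681772387237964255) = (255140338255224918953587201, 14066342182173360946441440)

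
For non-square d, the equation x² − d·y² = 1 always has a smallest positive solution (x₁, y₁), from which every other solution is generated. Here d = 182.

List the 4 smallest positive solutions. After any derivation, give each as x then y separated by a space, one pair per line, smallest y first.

√182 → a₀=13, period (2,26); ℓ=2 even so k=1
step 0: (13, 1)  from 13·(1,0) + (0,1)
step 1: (27, 2)  from 2·(13,1) + (1,0)
→ (27, 2).  Check: 27²=729, 182·2²=728, difference 1.
(27+2√182)^2 = 1457 + 108√182
(27+2√182)^3 = 78651 + 5830√182
(27+2√182)^4 = 4245697 + 314712√182

27 2
1457 108
78651 5830
4245697 314712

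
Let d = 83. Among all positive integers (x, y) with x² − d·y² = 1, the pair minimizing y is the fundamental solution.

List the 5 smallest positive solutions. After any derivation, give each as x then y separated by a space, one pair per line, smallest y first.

√83 → a₀=9, period (9,18); ℓ=2 even so k=1
a_0=9:  p_0=9·1+0=9,  q_0=9·0+1=1
a_1=9:  p_1=9·9+1=82,  q_1=9·1+0=9
(x₁, y₁) = (82, 9);  82² − 83·9² = 1 ✓
n=2: (82,9)∘(82,9) = (82·82+83·9·9, 82·9+9·82) = (13447,1476)
n=3: (13447,1476)∘(82,9) = (82·13447+83·9·1476, 82·1476+9·13447) = (2205226,242055)
n=4: (2205226,242055)∘(82,9) = (82·2205226+83·9·242055, 82·242055+9·2205226) = (361643617,39695544)
n=5: (361643617,39695544)∘(82,9) = (82·361643617+83·9·39695544, 82·39695544+9·361643617) = (59307347962,6509827161)

82 9
13447 1476
2205226 242055
361643617 39695544
59307347962 6509827161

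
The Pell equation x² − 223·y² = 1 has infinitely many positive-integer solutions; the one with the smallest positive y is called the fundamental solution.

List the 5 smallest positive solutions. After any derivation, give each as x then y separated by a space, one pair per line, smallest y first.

224 15
100351 6720
44957024 3010545
20140646401 1348717440
9022964630624 604222402575

√223 = [14; 1,13,1,28, …], period ℓ=4 (even) → k=3
k=0  a_k=14  p_k/q_k = 14/1
k=1  a_k=1  p_k/q_k = 15/1
k=2  a_k=13  p_k/q_k = 209/14
k=3  a_k=1  p_k/q_k = 224/15
→ (224, 15).  Check: 224²=50176, 223·15²=50175, difference 1.
k=2:  x_2 = 224·224+223·15·15 = 100351,  y_2 = 224·15+15·224 = 6720
k=3:  x_3 = 224·100351+223·15·6720 = 44957024,  y_3 = 224·6720+15·100351 = 3010545
k=4:  x_4 = 224·44957024+223·15·3010545 = 20140646401,  y_4 = 224·3010545+15·44957024 = 1348717440
k=5:  x_5 = 224·20140646401+223·15·1348717440 = 9022964630624,  y_5 = 224·1348717440+15·20140646401 = 604222402575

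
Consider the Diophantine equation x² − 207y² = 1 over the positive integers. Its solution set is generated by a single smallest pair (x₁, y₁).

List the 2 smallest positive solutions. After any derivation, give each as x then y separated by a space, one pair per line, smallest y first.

1151 80
2649601 184160

√207 → a₀=14, period (2,1,1,2,1,1,2,28); ℓ=8 even so k=7
step 0: (14, 1)  from 14·(1,0) + (0,1)
step 1: (29, 2)  from 2·(14,1) + (1,0)
…
step 3: (72, 5)  from 1·(43,3) + (29,2)
…
step 6: (446, 31)  from 1·(259,18) + (187,13)
step 7: (1151, 80)  from 2·(446,31) + (259,18)
fundamental: x₁=1151, y₁=80  (since 1324801 − 207·6400 = 1)
(1151+80√207)^2 = 2649601 + 184160√207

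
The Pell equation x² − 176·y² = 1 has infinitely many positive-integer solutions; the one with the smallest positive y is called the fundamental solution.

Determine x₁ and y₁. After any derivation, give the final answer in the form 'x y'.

199 15

√176 → a₀=13, period (3,1,3,26); ℓ=4 even so k=3
step 0: (13, 1)  from 13·(1,0) + (0,1)
…
step 2: (53, 4)  from 1·(40,3) + (13,1)
step 3: (199, 15)  from 3·(53,4) + (40,3)
(x₁, y₁) = (199, 15);  199² − 176·15² = 1 ✓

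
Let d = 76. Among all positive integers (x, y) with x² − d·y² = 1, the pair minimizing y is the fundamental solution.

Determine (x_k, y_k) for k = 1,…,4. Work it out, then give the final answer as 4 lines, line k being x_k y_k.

d=76: √d = [8; 1,2,1,1,5,4,5,1,1,2,1,16] (ℓ=12, even), read p_11/q_11
step 0: (8, 1)  from 8·(1,0) + (0,1)
step 1: (9, 1)  from 1·(8,1) + (1,0)
…
step 3: (35, 4)  from 1·(26,3) + (9,1)
step 4: (61, 7)  from 1·(35,4) + (26,3)
…
step 9: (16311, 1871)  from 1·(8866,1017) + (7445,854)
step 10: (41488, 4759)  from 2·(16311,1871) + (8866,1017)
step 11: (57799, 6630)  from 1·(41488,4759) + (16311,1871)
(x₁, y₁) = (57799, 6630);  57799² − 76·6630² = 1 ✓
n=2: (57799,6630)∘(57799,6630) = (57799·57799+76·6630·6630, 57799·6630+6630·57799) = (6681448801,766414740)
n=3: (6681448801,766414740)∘(57799,6630) = (57799·6681448801+76·6630·766414740, 57799·766414740+6630·6681448801) = (772362118440199,88596011107890)
n=4: (772362118440199,88596011107890)∘(57799,6630) = (57799·772362118440199+76·6630·88596011107890, 57799·88596011107890+6630·772362118440199) = (89283516160768675201,10241521691283453480)

57799 6630
6681448801 766414740
772362118440199 88596011107890
89283516160768675201 10241521691283453480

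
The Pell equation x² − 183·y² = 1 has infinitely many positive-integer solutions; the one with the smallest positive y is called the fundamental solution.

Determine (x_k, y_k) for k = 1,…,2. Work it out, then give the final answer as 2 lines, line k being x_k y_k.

487 36
474337 35064

d=183: √d = [13; 1,1,8,1,1,26] (ℓ=6, even), read p_5/q_5
step 0: (13, 1)  from 13·(1,0) + (0,1)
step 1: (14, 1)  from 1·(13,1) + (1,0)
step 2: (27, 2)  from 1·(14,1) + (13,1)
…
step 4: (257, 19)  from 1·(230,17) + (27,2)
step 5: (487, 36)  from 1·(257,19) + (230,17)
→ (487, 36).  Check: 487²=237169, 183·36²=237168, difference 1.
n=2: (487,36)∘(487,36) = (487·487+183·36·36, 487·36+36·487) = (474337,35064)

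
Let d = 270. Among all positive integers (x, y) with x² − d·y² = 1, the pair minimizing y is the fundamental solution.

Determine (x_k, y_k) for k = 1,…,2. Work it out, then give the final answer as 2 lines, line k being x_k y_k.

√270 = [16; 2,3,6,3,2,32, …], period ℓ=6 (even) → k=5
k=0  a_k=16  p_k/q_k = 16/1
k=1  a_k=2  p_k/q_k = 33/2
k=2  a_k=3  p_k/q_k = 115/7
k=3  a_k=6  p_k/q_k = 723/44
k=4  a_k=3  p_k/q_k = 2284/139
k=5  a_k=2  p_k/q_k = 5291/322
→ (5291, 322).  Check: 5291²=27994681, 270·322²=27994680, difference 1.
(5291+322√270)^2 = 55989361 + 3407404√270

5291 322
55989361 3407404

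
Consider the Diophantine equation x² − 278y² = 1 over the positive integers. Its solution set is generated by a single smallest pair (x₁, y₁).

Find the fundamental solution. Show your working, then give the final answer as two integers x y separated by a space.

2501 150

√278 → a₀=16, period (1,2,16,2,1,32); ℓ=6 even so k=5
a_0=16:  p_0=16·1+0=16,  q_0=16·0+1=1
a_1=1:  p_1=1·16+1=17,  q_1=1·1+0=1
a_2=2:  p_2=2·17+16=50,  q_2=2·1+1=3
…
a_4=2:  p_4=2·817+50=1684,  q_4=2·49+3=101
a_5=1:  p_5=1·1684+817=2501,  q_5=1·101+49=150
→ (2501, 150).  Check: 2501²=6255001, 278·150²=6255000, difference 1.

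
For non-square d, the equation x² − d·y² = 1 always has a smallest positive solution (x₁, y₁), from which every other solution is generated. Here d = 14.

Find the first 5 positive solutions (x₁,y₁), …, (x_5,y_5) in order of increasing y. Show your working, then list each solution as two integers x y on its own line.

√14 = [3; 1,2,1,6, …], period ℓ=4 (even) → k=3
step 0: (3, 1)  from 3·(1,0) + (0,1)
step 1: (4, 1)  from 1·(3,1) + (1,0)
step 2: (11, 3)  from 2·(4,1) + (3,1)
step 3: (15, 4)  from 1·(11,3) + (4,1)
fundamental: x₁=15, y₁=4  (since 225 − 14·16 = 1)
(15+4√14)^2 = 449 + 120√14
(15+4√14)^3 = 13455 + 3596√14
(15+4√14)^4 = 403201 + 107760√14
(15+4√14)^5 = 12082575 + 3229204√14

15 4
449 120
13455 3596
403201 107760
12082575 3229204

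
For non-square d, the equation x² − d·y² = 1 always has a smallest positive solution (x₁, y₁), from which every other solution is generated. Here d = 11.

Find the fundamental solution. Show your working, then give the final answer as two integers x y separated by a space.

√11 = [3; 3,6, …], period ℓ=2 (even) → k=1
a_0=3:  p_0=3·1+0=3,  q_0=3·0+1=1
a_1=3:  p_1=3·3+1=10,  q_1=3·1+0=3
→ (10, 3).  Check: 10²=100, 11·3²=99, difference 1.

10 3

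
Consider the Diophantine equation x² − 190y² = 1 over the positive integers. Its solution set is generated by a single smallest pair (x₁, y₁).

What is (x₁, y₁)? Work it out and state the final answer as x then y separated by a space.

52021 3774

[13; 1,3,1,1,1,…,3,1,26] for √190; ℓ=14 ⇒ convergent index 13
i=0: a=13 ⇒ p=13, q=1
i=1: a=1 ⇒ p=14, q=1
i=2: a=3 ⇒ p=55, q=4
i=3: a=1 ⇒ p=69, q=5
i=4: a=1 ⇒ p=124, q=9
…
i=6: a=2 ⇒ p=510, q=37
…
i=8: a=2 ⇒ p=2936, q=213
i=9: a=1 ⇒ p=4149, q=301
i=10: a=1 ⇒ p=7085, q=514
…
i=12: a=3 ⇒ p=40787, q=2959
i=13: a=1 ⇒ p=52021, q=3774
(x₁, y₁) = (52021, 3774);  52021² − 190·3774² = 1 ✓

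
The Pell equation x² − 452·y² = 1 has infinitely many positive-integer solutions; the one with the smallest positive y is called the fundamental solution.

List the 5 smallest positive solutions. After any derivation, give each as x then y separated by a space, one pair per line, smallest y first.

1204353 56648
2900932297217 136448377488
6987493029899166849 328664025545553880
16830816386073401651890177 791655010315592455701792
40540488414026331506287881514113 1906864173276900777578095047272

[21; 3,1,5,3,10,3,5,1,3,42] for √452; ℓ=10 ⇒ convergent index 9
step 0: (21, 1)  from 21·(1,0) + (0,1)
…
step 2: (85, 4)  from 1·(64,3) + (21,1)
step 3: (489, 23)  from 5·(85,4) + (64,3)
step 4: (1552, 73)  from 3·(489,23) + (85,4)
step 5: (16009, 753)  from 10·(1552,73) + (489,23)
step 6: (49579, 2332)  from 3·(16009,753) + (1552,73)
…
step 8: (313483, 14745)  from 1·(263904,12413) + (49579,2332)
step 9: (1204353, 56648)  from 3·(313483,14745) + (263904,12413)
fundamental: x₁=1204353, y₁=56648  (since 1450466148609 − 452·3208995904 = 1)
n=2: (1204353,56648)∘(1204353,56648) = (1204353·1204353+452·56648·56648, 1204353·56648+56648·1204353) = (2900932297217,136448377488)
n=3: (2900932297217,136448377488)∘(1204353,56648) = (1204353·2900932297217+452·56648·136448377488, 1204353·136448377488+56648·2900932297217) = (6987493029899166849,328664025545553880)
n=4: (6987493029899166849,328664025545553880)∘(1204353,56648) = (1204353·6987493029899166849+452·56648·328664025545553880, 1204353·328664025545553880+56648·6987493029899166849) = (16830816386073401651890177,791655010315592455701792)
n=5: (16830816386073401651890177,791655010315592455701792)∘(1204353,56648) = (1204353·16830816386073401651890177+452·56648·791655010315592455701792, 1204353·791655010315592455701792+56648·16830816386073401651890177) = (40540488414026331506287881514113,1906864173276900777578095047272)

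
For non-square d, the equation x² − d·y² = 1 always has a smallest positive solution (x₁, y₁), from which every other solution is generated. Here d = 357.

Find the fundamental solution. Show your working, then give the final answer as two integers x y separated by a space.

3401 180

√357 → a₀=18, period (1,8,2,8,1,36); ℓ=6 even so k=5
a_0=18:  p_0=18·1+0=18,  q_0=18·0+1=1
…
a_2=8:  p_2=8·19+18=170,  q_2=8·1+1=9
…
a_4=8:  p_4=8·359+170=3042,  q_4=8·19+9=161
a_5=1:  p_5=1·3042+359=3401,  q_5=1·161+19=180
fundamental: x₁=3401, y₁=180  (since 11566801 − 357·32400 = 1)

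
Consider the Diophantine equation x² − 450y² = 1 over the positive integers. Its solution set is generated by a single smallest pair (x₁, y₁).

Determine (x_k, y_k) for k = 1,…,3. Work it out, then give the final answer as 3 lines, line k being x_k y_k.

19601 924
768398401 36222648
30122754096401 1420000245972

√450 → a₀=21, period (4,1,2,4,2,1,4,42); ℓ=8 even so k=7
i=0: a=21 ⇒ p=21, q=1
…
i=5: a=2 ⇒ p=2885, q=136
i=6: a=1 ⇒ p=4179, q=197
i=7: a=4 ⇒ p=19601, q=924
→ (19601, 924).  Check: 19601²=384199201, 450·924²=384199200, difference 1.
(19601+924√450)^2 = 768398401 + 36222648√450
(19601+924√450)^3 = 30122754096401 + 1420000245972√450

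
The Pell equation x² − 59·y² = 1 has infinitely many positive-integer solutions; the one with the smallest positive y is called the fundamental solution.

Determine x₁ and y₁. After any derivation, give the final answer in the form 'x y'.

530 69

d=59: √d = [7; 1,2,7,2,1,14] (ℓ=6, even), read p_5/q_5
step 0: (7, 1)  from 7·(1,0) + (0,1)
step 1: (8, 1)  from 1·(7,1) + (1,0)
step 2: (23, 3)  from 2·(8,1) + (7,1)
step 3: (169, 22)  from 7·(23,3) + (8,1)
step 4: (361, 47)  from 2·(169,22) + (23,3)
step 5: (530, 69)  from 1·(361,47) + (169,22)
fundamental: x₁=530, y₁=69  (since 280900 − 59·4761 = 1)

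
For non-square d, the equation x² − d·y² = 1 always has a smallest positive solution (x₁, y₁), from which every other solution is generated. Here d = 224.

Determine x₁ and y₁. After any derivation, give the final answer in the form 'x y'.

15 1

[14; 1,28] for √224; ℓ=2 ⇒ convergent index 1
a_0=14:  p_0=14·1+0=14,  q_0=14·0+1=1
a_1=1:  p_1=1·14+1=15,  q_1=1·1+0=1
→ (15, 1).  Check: 15²=225, 224·1²=224, difference 1.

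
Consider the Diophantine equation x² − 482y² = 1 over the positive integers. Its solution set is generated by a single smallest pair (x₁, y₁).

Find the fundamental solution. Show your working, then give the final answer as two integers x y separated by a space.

[21; 1,20,1,42] for √482; ℓ=4 ⇒ convergent index 3
i=0: a=21 ⇒ p=21, q=1
i=1: a=1 ⇒ p=22, q=1
i=2: a=20 ⇒ p=461, q=21
i=3: a=1 ⇒ p=483, q=22
fundamental: x₁=483, y₁=22  (since 233289 − 482·484 = 1)

483 22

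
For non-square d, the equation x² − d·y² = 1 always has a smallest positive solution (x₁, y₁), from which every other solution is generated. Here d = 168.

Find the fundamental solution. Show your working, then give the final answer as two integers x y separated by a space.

13 1

d=168: √d = [12; 1,24] (ℓ=2, even), read p_1/q_1
i=0: a=12 ⇒ p=12, q=1
i=1: a=1 ⇒ p=13, q=1
(x₁, y₁) = (13, 1);  13² − 168·1² = 1 ✓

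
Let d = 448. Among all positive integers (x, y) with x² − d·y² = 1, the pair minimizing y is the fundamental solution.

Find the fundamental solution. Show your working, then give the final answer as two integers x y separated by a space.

127 6

√448 = [21; 6,42, …], period ℓ=2 (even) → k=1
i=0: a=21 ⇒ p=21, q=1
i=1: a=6 ⇒ p=127, q=6
(x₁, y₁) = (127, 6);  127² − 448·6² = 1 ✓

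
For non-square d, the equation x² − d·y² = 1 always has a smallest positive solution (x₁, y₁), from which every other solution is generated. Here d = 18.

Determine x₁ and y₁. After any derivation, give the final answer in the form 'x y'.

17 4

[4; 4,8] for √18; ℓ=2 ⇒ convergent index 1
a_0=4:  p_0=4·1+0=4,  q_0=4·0+1=1
a_1=4:  p_1=4·4+1=17,  q_1=4·1+0=4
→ (17, 4).  Check: 17²=289, 18·4²=288, difference 1.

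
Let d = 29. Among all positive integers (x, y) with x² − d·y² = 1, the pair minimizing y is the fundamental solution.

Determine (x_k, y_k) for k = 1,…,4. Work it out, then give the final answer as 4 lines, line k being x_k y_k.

[5; 2,1,1,2,10] for √29; ℓ=5 ⇒ convergent index 9
k=0  a_k=5  p_k/q_k = 5/1
…
k=3  a_k=1  p_k/q_k = 27/5
k=4  a_k=2  p_k/q_k = 70/13
k=5  a_k=10  p_k/q_k = 727/135
…
k=7  a_k=1  p_k/q_k = 2251/418
k=8  a_k=1  p_k/q_k = 3775/701
k=9  a_k=2  p_k/q_k = 9801/1820
(x₁, y₁) = (9801, 1820);  9801² − 29·1820² = 1 ✓
(x_2, y_2) = (9801·9801 + 29·1820·1820, 9801·1820 + 1820·9801) = (192119201, 35675640)
(x_3, y_3) = (9801·192119201 + 29·1820·35675640, 9801·35675640 + 1820·192119201) = (3765920568201, 699313893460)
(x_4, y_4) = (9801·3765920568201 + 29·1820·699313893460, 9801·699313893460 + 1820·3765920568201) = (73819574785756801, 13707950903927280)

9801 1820
192119201 35675640
3765920568201 699313893460
73819574785756801 13707950903927280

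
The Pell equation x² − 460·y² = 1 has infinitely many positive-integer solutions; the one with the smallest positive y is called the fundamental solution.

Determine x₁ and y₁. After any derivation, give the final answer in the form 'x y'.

2535751 118230

√460 = [21; 2,4,3,1,2,10,2,1,3,4,2,42, …], period ℓ=12 (even) → k=11
k=0  a_k=21  p_k/q_k = 21/1
k=1  a_k=2  p_k/q_k = 43/2
k=2  a_k=4  p_k/q_k = 193/9
…
k=4  a_k=1  p_k/q_k = 815/38
k=5  a_k=2  p_k/q_k = 2252/105
k=6  a_k=10  p_k/q_k = 23335/1088
k=7  a_k=2  p_k/q_k = 48922/2281
…
k=10  a_k=4  p_k/q_k = 1135029/52921
k=11  a_k=2  p_k/q_k = 2535751/118230
→ (2535751, 118230).  Check: 2535751²=6430033134001, 460·118230²=6430033134000, difference 1.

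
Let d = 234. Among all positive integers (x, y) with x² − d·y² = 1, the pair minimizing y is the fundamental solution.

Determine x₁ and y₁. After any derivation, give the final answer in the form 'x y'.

5201 340

√234 = [15; 3,2,1,2,1,2,3,30, …], period ℓ=8 (even) → k=7
a_0=15:  p_0=15·1+0=15,  q_0=15·0+1=1
a_1=3:  p_1=3·15+1=46,  q_1=3·1+0=3
a_2=2:  p_2=2·46+15=107,  q_2=2·3+1=7
a_3=1:  p_3=1·107+46=153,  q_3=1·7+3=10
a_4=2:  p_4=2·153+107=413,  q_4=2·10+7=27
a_5=1:  p_5=1·413+153=566,  q_5=1·27+10=37
a_6=2:  p_6=2·566+413=1545,  q_6=2·37+27=101
a_7=3:  p_7=3·1545+566=5201,  q_7=3·101+37=340
(x₁, y₁) = (5201, 340);  5201² − 234·340² = 1 ✓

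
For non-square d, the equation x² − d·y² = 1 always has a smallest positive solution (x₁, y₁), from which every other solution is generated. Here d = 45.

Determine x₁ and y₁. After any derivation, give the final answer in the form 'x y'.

161 24

d=45: √d = [6; 1,2,2,2,1,12] (ℓ=6, even), read p_5/q_5
step 0: (6, 1)  from 6·(1,0) + (0,1)
…
step 2: (20, 3)  from 2·(7,1) + (6,1)
…
step 4: (114, 17)  from 2·(47,7) + (20,3)
step 5: (161, 24)  from 1·(114,17) + (47,7)
fundamental: x₁=161, y₁=24  (since 25921 − 45·576 = 1)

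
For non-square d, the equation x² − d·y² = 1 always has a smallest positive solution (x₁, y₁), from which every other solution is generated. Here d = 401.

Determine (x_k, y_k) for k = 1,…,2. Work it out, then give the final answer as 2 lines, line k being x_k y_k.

√401 → a₀=20, period (40); ℓ=1 odd so k=1
k=0  a_k=20  p_k/q_k = 20/1
k=1  a_k=40  p_k/q_k = 801/40
→ (801, 40).  Check: 801²=641601, 401·40²=641600, difference 1.
k=2:  x_2 = 801·801+401·40·40 = 1283201,  y_2 = 801·40+40·801 = 64080

801 40
1283201 64080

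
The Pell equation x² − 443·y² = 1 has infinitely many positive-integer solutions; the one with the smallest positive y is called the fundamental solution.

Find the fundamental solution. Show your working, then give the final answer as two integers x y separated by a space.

d=443: √d = [21; 21,42] (ℓ=2, even), read p_1/q_1
i=0: a=21 ⇒ p=21, q=1
i=1: a=21 ⇒ p=442, q=21
(x₁, y₁) = (442, 21);  442² − 443·21² = 1 ✓

442 21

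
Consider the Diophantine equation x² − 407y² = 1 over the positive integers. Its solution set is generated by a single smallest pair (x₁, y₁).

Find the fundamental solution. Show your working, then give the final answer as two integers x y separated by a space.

[20; 5,1,2,1,5,40] for √407; ℓ=6 ⇒ convergent index 5
step 0: (20, 1)  from 20·(1,0) + (0,1)
…
step 2: (121, 6)  from 1·(101,5) + (20,1)
step 3: (343, 17)  from 2·(121,6) + (101,5)
step 4: (464, 23)  from 1·(343,17) + (121,6)
step 5: (2663, 132)  from 5·(464,23) + (343,17)
(x₁, y₁) = (2663, 132);  2663² − 407·132² = 1 ✓

2663 132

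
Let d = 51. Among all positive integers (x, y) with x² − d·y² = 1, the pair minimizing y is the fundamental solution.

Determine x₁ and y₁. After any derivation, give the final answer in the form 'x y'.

50 7

[7; 7,14] for √51; ℓ=2 ⇒ convergent index 1
i=0: a=7 ⇒ p=7, q=1
i=1: a=7 ⇒ p=50, q=7
(x₁, y₁) = (50, 7);  50² − 51·7² = 1 ✓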